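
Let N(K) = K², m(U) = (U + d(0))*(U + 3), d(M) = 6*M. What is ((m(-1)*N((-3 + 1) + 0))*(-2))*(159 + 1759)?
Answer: 30688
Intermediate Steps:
m(U) = U*(3 + U) (m(U) = (U + 6*0)*(U + 3) = (U + 0)*(3 + U) = U*(3 + U))
((m(-1)*N((-3 + 1) + 0))*(-2))*(159 + 1759) = (((-(3 - 1))*((-3 + 1) + 0)²)*(-2))*(159 + 1759) = (((-1*2)*(-2 + 0)²)*(-2))*1918 = (-2*(-2)²*(-2))*1918 = (-2*4*(-2))*1918 = -8*(-2)*1918 = 16*1918 = 30688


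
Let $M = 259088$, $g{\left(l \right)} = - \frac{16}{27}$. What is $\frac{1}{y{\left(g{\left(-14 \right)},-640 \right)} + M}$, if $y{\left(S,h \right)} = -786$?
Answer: $\frac{1}{258302} \approx 3.8714 \cdot 10^{-6}$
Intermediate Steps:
$g{\left(l \right)} = - \frac{16}{27}$
$\frac{1}{y{\left(g{\left(-14 \right)},-640 \right)} + M} = \frac{1}{-786 + 259088} = \frac{1}{258302}$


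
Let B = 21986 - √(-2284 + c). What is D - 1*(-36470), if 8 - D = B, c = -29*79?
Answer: 14492 + 5*I*√183 ≈ 14492.0 + 67.639*I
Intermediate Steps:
c = -2291
B = 21986 - 5*I*√183 (B = 21986 - √(-2284 - 2291) = 21986 - √(-4575) = 21986 - 5*I*√183 ≈ 21986.0 - 67.639*I)
D = -21978 + 5*I*√183 (D = 8 - (21986 - 5*I*√183) = 8 + (-21986 + 5*I*√183) = -21978 + 5*I*√183 ≈ -21978.0 + 67.639*I)
D - 1*(-36470) = (-21978 + 5*I*√183) - 1*(-36470) = (-21978 + 5*I*√183) + 36470 = 14492 + 5*I*√183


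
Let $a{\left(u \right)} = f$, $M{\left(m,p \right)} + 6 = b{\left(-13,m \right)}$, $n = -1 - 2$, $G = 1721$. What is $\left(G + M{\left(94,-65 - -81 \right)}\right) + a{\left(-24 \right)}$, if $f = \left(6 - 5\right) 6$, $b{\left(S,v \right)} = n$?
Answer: $1718$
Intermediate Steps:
$n = -3$ ($n = -1 - 2 = -3$)
$b{\left(S,v \right)} = -3$
$f = 6$ ($f = \left(6 - 5\right) 6 = 1 \cdot 6 = 6$)
$M{\left(m,p \right)} = -9$ ($M{\left(m,p \right)} = -6 - 3 = -9$)
$a{\left(u \right)} = 6$
$\left(G + M{\left(94,-65 - -81 \right)}\right) + a{\left(-24 \right)} = \left(1721 - 9\right) + 6 = 1712 + 6 = 1718$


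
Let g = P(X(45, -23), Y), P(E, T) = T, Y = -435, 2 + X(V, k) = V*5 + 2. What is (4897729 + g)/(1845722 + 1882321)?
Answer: 4897294/3728043 ≈ 1.3136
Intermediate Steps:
X(V, k) = 5*V (X(V, k) = -2 + (V*5 + 2) = -2 + (5*V + 2) = -2 + (2 + 5*V) = 5*V)
g = -435
(4897729 + g)/(1845722 + 1882321) = (4897729 - 435)/(1845722 + 1882321) = 4897294/3728043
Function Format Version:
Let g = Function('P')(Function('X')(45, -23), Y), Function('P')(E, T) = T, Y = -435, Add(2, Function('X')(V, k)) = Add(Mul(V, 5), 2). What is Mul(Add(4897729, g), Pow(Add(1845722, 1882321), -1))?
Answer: Rational(4897294, 3728043) ≈ 1.3136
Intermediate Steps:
Function('X')(V, k) = Mul(5, V) (Function('X')(V, k) = Add(-2, Add(Mul(V, 5), 2)) = Add(-2, Add(Mul(5, V), 2)) = Add(-2, Add(2, Mul(5, V))) = Mul(5, V))
g = -435
Mul(Add(4897729, g), Pow(Add(1845722, 1882321), -1)) = Mul(Add(4897729, -435), Pow(Add(1845722, 1882321), -1)) = Mul(4897294, Pow(3728043, -1)) = Mul(4897294, Rational(1, 3728043)) = Rational(4897294, 3728043)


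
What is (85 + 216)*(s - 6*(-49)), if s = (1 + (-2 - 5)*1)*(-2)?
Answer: 92106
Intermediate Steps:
s = 12 (s = (1 - 7*1)*(-2) = (1 - 7)*(-2) = -6*(-2) = 12)
(85 + 216)*(s - 6*(-49)) = (85 + 216)*(12 - 6*(-49)) = 301*(12 + 294) = 301*306 = 92106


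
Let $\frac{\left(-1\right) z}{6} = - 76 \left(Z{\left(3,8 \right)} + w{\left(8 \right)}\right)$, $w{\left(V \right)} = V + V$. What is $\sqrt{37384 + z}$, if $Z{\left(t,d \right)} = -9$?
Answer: $8 \sqrt{634} \approx 201.43$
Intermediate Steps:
$w{\left(V \right)} = 2 V$
$z = 3192$ ($z = - 6 \left(- 76 \left(-9 + 2 \cdot 8\right)\right) = - 6 \left(- 76 \left(-9 + 16\right)\right) = - 6 \left(\left(-76\right) 7\right) = \left(-6\right) \left(-532\right) = 3192$)
$\sqrt{37384 + z} = \sqrt{37384 + 3192} = \sqrt{40576} = 8 \sqrt{634}$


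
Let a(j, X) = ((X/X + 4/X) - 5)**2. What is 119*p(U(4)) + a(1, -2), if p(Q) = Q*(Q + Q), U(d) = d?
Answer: 3844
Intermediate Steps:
p(Q) = 2*Q**2 (p(Q) = Q*(2*Q) = 2*Q**2)
a(j, X) = (-4 + 4/X)**2 (a(j, X) = ((1 + 4/X) - 5)**2 = (-4 + 4/X)**2)
119*p(U(4)) + a(1, -2) = 119*(2*4**2) + 16*(-1 - 2)**2/(-2)**2 = 119*(2*16) + 16*(1/4)*(-3)**2 = 119*32 + 16*(1/4)*9 = 3808 + 36 = 3844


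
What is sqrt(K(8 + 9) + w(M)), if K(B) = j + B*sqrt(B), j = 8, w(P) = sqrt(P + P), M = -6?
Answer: sqrt(8 + 17*sqrt(17) + 2*I*sqrt(3)) ≈ 8.8392 + 0.196*I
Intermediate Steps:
w(P) = sqrt(2)*sqrt(P) (w(P) = sqrt(2*P) = sqrt(2)*sqrt(P))
K(B) = 8 + B**(3/2) (K(B) = 8 + B*sqrt(B) = 8 + B**(3/2))
sqrt(K(8 + 9) + w(M)) = sqrt((8 + (8 + 9)**(3/2)) + sqrt(2)*sqrt(-6)) = sqrt((8 + 17**(3/2)) + sqrt(2)*(I*sqrt(6))) = sqrt((8 + 17*sqrt(17)) + 2*I*sqrt(3)) = sqrt(8 + 17*sqrt(17) + 2*I*sqrt(3))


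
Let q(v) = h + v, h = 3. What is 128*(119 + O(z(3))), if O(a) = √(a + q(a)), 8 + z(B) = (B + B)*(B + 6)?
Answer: 15232 + 128*√95 ≈ 16480.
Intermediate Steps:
z(B) = -8 + 2*B*(6 + B) (z(B) = -8 + (B + B)*(B + 6) = -8 + (2*B)*(6 + B) = -8 + 2*B*(6 + B))
q(v) = 3 + v
O(a) = √(3 + 2*a) (O(a) = √(a + (3 + a)) = √(3 + 2*a))
128*(119 + O(z(3))) = 128*(119 + √(3 + 2*(-8 + 2*3² + 12*3))) = 128*(119 + √(3 + 2*(-8 + 2*9 + 36))) = 128*(119 + √(3 + 2*(-8 + 18 + 36))) = 128*(119 + √(3 + 2*46)) = 128*(119 + √(3 + 92)) = 128*(119 + √95) = 15232 + 128*√95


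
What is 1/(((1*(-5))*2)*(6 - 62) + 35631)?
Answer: 1/36191 ≈ 2.7631e-5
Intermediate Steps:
1/(((1*(-5))*2)*(6 - 62) + 35631) = 1/(-5*2*(-56) + 35631) = 1/(-10*(-56) + 35631) = 1/(560 + 35631) = 1/36191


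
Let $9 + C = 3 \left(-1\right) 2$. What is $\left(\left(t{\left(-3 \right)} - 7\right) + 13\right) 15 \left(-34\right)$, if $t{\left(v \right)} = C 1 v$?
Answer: $-26010$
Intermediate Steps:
$C = -15$ ($C = -9 + 3 \left(-1\right) 2 = -9 - 6 = -15$)
$t{\left(v \right)} = - 15 v$ ($t{\left(v \right)} = \left(-15\right) 1 v = - 15 v$)
$\left(\left(t{\left(-3 \right)} - 7\right) + 13\right) 15 \left(-34\right) = \left(\left(\left(-15\right) \left(-3\right) - 7\right) + 13\right) 15 \left(-34\right) = \left(\left(45 - 7\right) + 13\right) 15 \left(-34\right) = \left(38 + 13\right) 15 \left(-34\right) = 51 \cdot 15 \left(-34\right) = 765 \left(-34\right) = -26010$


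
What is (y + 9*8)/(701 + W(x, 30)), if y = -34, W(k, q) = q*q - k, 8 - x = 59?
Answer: 19/826 ≈ 0.023002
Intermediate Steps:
x = -51 (x = 8 - 1*59 = 8 - 59 = -51)
W(k, q) = q² - k
(y + 9*8)/(701 + W(x, 30)) = (-34 + 9*8)/(701 + (30² - 1*(-51))) = (-34 + 72)/(701 + (900 + 51)) = 38/(701 + 951) = 38/1652 = 38*(1/1652) = 19/826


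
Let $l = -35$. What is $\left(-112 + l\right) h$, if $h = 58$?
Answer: $-8526$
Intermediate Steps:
$\left(-112 + l\right) h = \left(-112 - 35\right) 58 = \left(-147\right) 58 = -8526$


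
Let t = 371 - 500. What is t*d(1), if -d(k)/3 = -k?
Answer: -387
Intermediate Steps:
t = -129
d(k) = 3*k (d(k) = -(-3)*k = 3*k)
t*d(1) = -387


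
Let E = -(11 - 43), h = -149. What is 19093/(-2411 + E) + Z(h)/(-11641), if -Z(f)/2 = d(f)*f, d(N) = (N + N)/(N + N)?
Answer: -3655255/453999 ≈ -8.0512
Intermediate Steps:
d(N) = 1 (d(N) = (2*N)/((2*N)) = (2*N)*(1/(2*N)) = 1)
E = 32 (E = -1*(-32) = 32)
Z(f) = -2*f
19093/(-2411 + E) + Z(h)/(-11641) = 19093/(-2411 + 32) - 2*(-149)/(-11641) = 19093/(-2379) + 298*(-1/11641) = 19093*(-1/2379) - 298/11641 = -313/39 - 298/11641 = -3655255/453999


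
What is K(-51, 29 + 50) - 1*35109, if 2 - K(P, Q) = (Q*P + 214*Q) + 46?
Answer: -48030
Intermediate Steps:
K(P, Q) = -44 - 214*Q - P*Q (K(P, Q) = 2 - ((Q*P + 214*Q) + 46) = 2 - ((P*Q + 214*Q) + 46) = 2 - ((214*Q + P*Q) + 46) = 2 - (46 + 214*Q + P*Q) = 2 + (-46 - 214*Q - P*Q) = -44 - 214*Q - P*Q)
K(-51, 29 + 50) - 1*35109 = (-44 - 214*(29 + 50) - 1*(-51)*(29 + 50)) - 1*35109 = (-44 - 214*79 - 1*(-51)*79) - 35109 = (-44 - 16906 + 4029) - 35109 = -12921 - 35109 = -48030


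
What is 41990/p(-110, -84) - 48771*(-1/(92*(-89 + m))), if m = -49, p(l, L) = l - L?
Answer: -6850937/4232 ≈ -1618.8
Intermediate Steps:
41990/p(-110, -84) - 48771*(-1/(92*(-89 + m))) = 41990/(-110 - 1*(-84)) - 48771*(-1/(92*(-89 - 49))) = 41990/(-110 + 84) - 48771/((-92*(-138))) = 41990/(-26) - 48771/12696 = 41990*(-1/26) - 48771*1/12696 = -1615 - 16257/4232 = -6850937/4232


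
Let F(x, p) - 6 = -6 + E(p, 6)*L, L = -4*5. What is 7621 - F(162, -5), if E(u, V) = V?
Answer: 7741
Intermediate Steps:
L = -20
F(x, p) = -120 (F(x, p) = 6 + (-6 + 6*(-20)) = 6 + (-6 - 120) = 6 - 126 = -120)
7621 - F(162, -5) = 7621 - 1*(-120) = 7621 + 120 = 7741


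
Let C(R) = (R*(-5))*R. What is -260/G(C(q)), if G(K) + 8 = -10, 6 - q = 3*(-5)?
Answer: 130/9 ≈ 14.444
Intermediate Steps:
q = 21 (q = 6 - 3*(-5) = 6 - 1*(-15) = 6 + 15 = 21)
C(R) = -5*R**2 (C(R) = (-5*R)*R = -5*R**2)
G(K) = -18 (G(K) = -8 - 10 = -18)
-260/G(C(q)) = -260/(-18) = -260*(-1/18) = 130/9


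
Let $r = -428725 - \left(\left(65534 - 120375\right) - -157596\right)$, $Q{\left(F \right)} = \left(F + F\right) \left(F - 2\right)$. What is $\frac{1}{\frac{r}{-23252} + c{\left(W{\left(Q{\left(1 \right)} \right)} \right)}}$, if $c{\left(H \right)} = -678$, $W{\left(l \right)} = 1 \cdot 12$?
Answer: $- \frac{5813}{3808344} \approx -0.0015264$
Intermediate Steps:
$Q{\left(F \right)} = 2 F \left(-2 + F\right)$
$W{\left(l \right)} = 12$
$r = -531480$ ($r = -428725 - \left(-54841 + 157596\right) = -428725 - 102755 = -531480$)
$\frac{1}{\frac{r}{-23252} + c{\left(W{\left(Q{\left(1 \right)} \right)} \right)}} = \frac{1}{- \frac{531480}{-23252} - 678} = \frac{1}{\left(-531480\right) \left(- \frac{1}{23252}\right) - 678} = \frac{1}{\frac{132870}{5813} - 678} = \frac{1}{- \frac{3808344}{5813}} = - \frac{5813}{3808344}$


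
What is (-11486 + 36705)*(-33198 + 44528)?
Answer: 285731270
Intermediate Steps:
(-11486 + 36705)*(-33198 + 44528) = 25219*11330 = 285731270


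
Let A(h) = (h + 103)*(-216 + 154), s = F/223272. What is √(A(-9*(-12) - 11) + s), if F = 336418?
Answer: I*√4292150510291/18606 ≈ 111.35*I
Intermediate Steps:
s = 168209/111636 (s = 336418/223272 = 336418*(1/223272) = 168209/111636 ≈ 1.5068)
A(h) = -6386 - 62*h (A(h) = (103 + h)*(-62) = -6386 - 62*h)
√(A(-9*(-12) - 11) + s) = √((-6386 - 62*(-9*(-12) - 11)) + 168209/111636) = √((-6386 - 62*(108 - 11)) + 168209/111636) = √((-6386 - 62*97) + 168209/111636) = √((-6386 - 6014) + 168209/111636) = √(-12400 + 168209/111636) = √(-1384118191/111636) = I*√4292150510291/18606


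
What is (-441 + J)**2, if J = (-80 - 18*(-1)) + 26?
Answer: 227529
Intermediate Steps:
J = -36 (J = (-80 + 18) + 26 = -62 + 26 = -36)
(-441 + J)**2 = (-441 - 36)**2 = (-477)**2 = 227529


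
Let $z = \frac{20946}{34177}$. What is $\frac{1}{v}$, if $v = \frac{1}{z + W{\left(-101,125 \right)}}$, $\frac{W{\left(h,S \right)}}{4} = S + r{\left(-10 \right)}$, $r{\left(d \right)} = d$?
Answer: $\frac{15742366}{34177} \approx 460.61$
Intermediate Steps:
$W{\left(h,S \right)} = -40 + 4 S$ ($W{\left(h,S \right)} = 4 \left(S - 10\right) = 4 \left(-10 + S\right) = -40 + 4 S$)
$z = \frac{20946}{34177}$ ($z = 20946 \cdot \frac{1}{34177} = \frac{20946}{34177} \approx 0.61287$)
$v = \frac{34177}{15742366}$ ($v = \frac{1}{\frac{20946}{34177} + \left(-40 + 4 \cdot 125\right)} = \frac{1}{\frac{20946}{34177} + \left(-40 + 500\right)} = \frac{1}{\frac{20946}{34177} + 460} = \frac{1}{\frac{15742366}{34177}} = \frac{34177}{15742366} \approx 0.002171$)
$\frac{1}{v} = \frac{1}{\frac{34177}{15742366}} = \frac{15742366}{34177}$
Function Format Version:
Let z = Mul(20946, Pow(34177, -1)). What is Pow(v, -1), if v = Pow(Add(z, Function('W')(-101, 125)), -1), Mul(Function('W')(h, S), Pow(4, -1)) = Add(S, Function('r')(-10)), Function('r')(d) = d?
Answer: Rational(15742366, 34177) ≈ 460.61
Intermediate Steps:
Function('W')(h, S) = Add(-40, Mul(4, S)) (Function('W')(h, S) = Mul(4, Add(S, -10)) = Mul(4, Add(-10, S)) = Add(-40, Mul(4, S)))
z = Rational(20946, 34177) (z = Mul(20946, Rational(1, 34177)) = Rational(20946, 34177) ≈ 0.61287)
v = Rational(34177, 15742366) (v = Pow(Add(Rational(20946, 34177), Add(-40, Mul(4, 125))), -1) = Pow(Add(Rational(20946, 34177), Add(-40, 500)), -1) = Pow(Add(Rational(20946, 34177), 460), -1) = Pow(Rational(15742366, 34177), -1) = Rational(34177, 15742366) ≈ 0.0021710)
Pow(v, -1) = Pow(Rational(34177, 15742366), -1) = Rational(15742366, 34177)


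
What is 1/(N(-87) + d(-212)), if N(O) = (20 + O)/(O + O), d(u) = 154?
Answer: 174/26863 ≈ 0.0064773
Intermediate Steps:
N(O) = (20 + O)/(2*O) (N(O) = (20 + O)/((2*O)) = (20 + O)*(1/(2*O)) = (20 + O)/(2*O))
1/(N(-87) + d(-212)) = 1/((½)*(20 - 87)/(-87) + 154) = 1/((½)*(-1/87)*(-67) + 154) = 1/(67/174 + 154) = 1/(26863/174) = 174/26863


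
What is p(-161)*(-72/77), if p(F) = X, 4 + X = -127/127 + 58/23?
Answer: 4104/1771 ≈ 2.3173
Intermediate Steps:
X = -57/23 (X = -4 + (-127/127 + 58/23) = -4 + (-127*1/127 + 58*(1/23)) = -4 + (-1 + 58/23) = -4 + 35/23 = -57/23 ≈ -2.4783)
p(F) = -57/23
p(-161)*(-72/77) = -(-4104)/(23*77) = -57/23*(-72/77) = 4104/1771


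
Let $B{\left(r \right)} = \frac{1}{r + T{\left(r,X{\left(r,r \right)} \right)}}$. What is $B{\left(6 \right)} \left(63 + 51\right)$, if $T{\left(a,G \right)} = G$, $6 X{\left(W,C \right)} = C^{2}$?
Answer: $\frac{19}{2} \approx 9.5$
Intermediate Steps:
$X{\left(W,C \right)} = \frac{C^{2}}{6}$
$B{\left(r \right)} = \frac{1}{r + \frac{r^{2}}{6}}$
$B{\left(6 \right)} \left(63 + 51\right) = \frac{6}{6 \left(6 + 6\right)} \left(63 + 51\right) = 6 \cdot \frac{1}{6} \cdot \frac{1}{12} \cdot 114 = \frac{1}{12} \cdot 114 = \frac{19}{2}$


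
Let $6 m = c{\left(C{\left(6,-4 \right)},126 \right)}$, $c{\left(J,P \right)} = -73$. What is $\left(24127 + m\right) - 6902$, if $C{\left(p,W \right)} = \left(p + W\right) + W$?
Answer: $\frac{103277}{6} \approx 17213.0$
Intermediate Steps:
$C{\left(p,W \right)} = p + 2 W$ ($C{\left(p,W \right)} = \left(W + p\right) + W = p + 2 W$)
$m = - \frac{73}{6}$ ($m = \frac{1}{6} \left(-73\right) = - \frac{73}{6} \approx -12.167$)
$\left(24127 + m\right) - 6902 = \left(24127 - \frac{73}{6}\right) - 6902 = \frac{144689}{6} - 6902 = \frac{103277}{6}$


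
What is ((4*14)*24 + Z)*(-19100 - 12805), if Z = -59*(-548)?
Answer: -1074432780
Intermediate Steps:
Z = 32332
((4*14)*24 + Z)*(-19100 - 12805) = ((4*14)*24 + 32332)*(-19100 - 12805) = (56*24 + 32332)*(-31905) = (1344 + 32332)*(-31905) = 33676*(-31905) = -1074432780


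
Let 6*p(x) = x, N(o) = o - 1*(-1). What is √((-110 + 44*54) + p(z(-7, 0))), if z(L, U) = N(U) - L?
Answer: √20406/3 ≈ 47.617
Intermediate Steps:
N(o) = 1 + o (N(o) = o + 1 = 1 + o)
z(L, U) = 1 + U - L (z(L, U) = (1 + U) - L = 1 + U - L)
p(x) = x/6
√((-110 + 44*54) + p(z(-7, 0))) = √((-110 + 44*54) + (1 + 0 - 1*(-7))/6) = √((-110 + 2376) + (1 + 0 + 7)/6) = √(2266 + (⅙)*8) = √(2266 + 4/3) = √(6802/3) = √20406/3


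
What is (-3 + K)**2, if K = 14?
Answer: 121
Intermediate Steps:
(-3 + K)**2 = (-3 + 14)**2 = 11**2 = 121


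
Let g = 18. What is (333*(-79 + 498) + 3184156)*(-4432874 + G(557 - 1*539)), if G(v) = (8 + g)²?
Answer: -14731221145234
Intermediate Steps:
G(v) = 676 (G(v) = (8 + 18)² = 26² = 676)
(333*(-79 + 498) + 3184156)*(-4432874 + G(557 - 1*539)) = (333*(-79 + 498) + 3184156)*(-4432874 + 676) = (333*419 + 3184156)*(-4432198) = (139527 + 3184156)*(-4432198) = 3323683*(-4432198) = -14731221145234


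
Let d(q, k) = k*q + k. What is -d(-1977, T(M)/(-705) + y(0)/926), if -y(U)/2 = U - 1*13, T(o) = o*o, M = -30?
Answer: -53685944/21761 ≈ -2467.1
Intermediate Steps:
T(o) = o²
y(U) = 26 - 2*U (y(U) = -2*(U - 1*13) = -2*(U - 13) = -2*(-13 + U) = 26 - 2*U)
d(q, k) = k + k*q
-d(-1977, T(M)/(-705) + y(0)/926) = -((-30)²/(-705) + (26 - 2*0)/926)*(1 - 1977) = -(900*(-1/705) + (26 + 0)*(1/926))*(-1976) = -(-60/47 + 26*(1/926))*(-1976) = -(-60/47 + 13/463)*(-1976) = -(-27169)*(-1976)/21761 = -1*53685944/21761 = -53685944/21761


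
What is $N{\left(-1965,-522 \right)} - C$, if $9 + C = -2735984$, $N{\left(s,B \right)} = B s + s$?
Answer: $3759758$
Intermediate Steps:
$N{\left(s,B \right)} = s + B s$
$C = -2735993$ ($C = -9 - 2735984 = -2735993$)
$N{\left(-1965,-522 \right)} - C = - 1965 \left(1 - 522\right) - -2735993 = \left(-1965\right) \left(-521\right) + 2735993 = 1023765 + 2735993 = 3759758$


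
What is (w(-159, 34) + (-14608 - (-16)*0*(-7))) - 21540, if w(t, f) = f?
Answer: -36114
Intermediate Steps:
(w(-159, 34) + (-14608 - (-16)*0*(-7))) - 21540 = (34 + (-14608 - (-16)*0*(-7))) - 21540 = (34 + (-14608 - 16*0*(-7))) - 21540 = (34 + (-14608 + 0*(-7))) - 21540 = (34 + (-14608 + 0)) - 21540 = (34 - 14608) - 21540 = -14574 - 21540 = -36114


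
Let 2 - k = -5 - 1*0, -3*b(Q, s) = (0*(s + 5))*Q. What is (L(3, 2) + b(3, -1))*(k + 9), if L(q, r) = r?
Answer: 32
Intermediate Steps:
b(Q, s) = 0 (b(Q, s) = -0*(s + 5)*Q/3 = -0*(5 + s)*Q/3 = -0*Q = -1/3*0 = 0)
k = 7 (k = 2 - (-5 - 1*0) = 2 - (-5 + 0) = 2 - 1*(-5) = 2 + 5 = 7)
(L(3, 2) + b(3, -1))*(k + 9) = (2 + 0)*(7 + 9) = 2*16 = 32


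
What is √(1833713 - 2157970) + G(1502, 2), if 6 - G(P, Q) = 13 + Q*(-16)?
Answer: 25 + I*√324257 ≈ 25.0 + 569.44*I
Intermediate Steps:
G(P, Q) = -7 + 16*Q (G(P, Q) = 6 - (13 + Q*(-16)) = 6 - (13 - 16*Q) = 6 + (-13 + 16*Q) = -7 + 16*Q)
√(1833713 - 2157970) + G(1502, 2) = √(1833713 - 2157970) + (-7 + 16*2) = √(-324257) + (-7 + 32) = I*√324257 + 25 = 25 + I*√324257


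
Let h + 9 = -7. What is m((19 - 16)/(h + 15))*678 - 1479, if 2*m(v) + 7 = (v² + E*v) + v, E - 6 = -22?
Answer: 14454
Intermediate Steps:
E = -16 (E = 6 - 22 = -16)
h = -16 (h = -9 - 7 = -16)
m(v) = -7/2 + v²/2 - 15*v/2 (m(v) = -7/2 + ((v² - 16*v) + v)/2 = -7/2 + (v² - 15*v)/2 = -7/2 + (v²/2 - 15*v/2) = -7/2 + v²/2 - 15*v/2)
m((19 - 16)/(h + 15))*678 - 1479 = (-7/2 + ((19 - 16)/(-16 + 15))²/2 - 15*(19 - 16)/(2*(-16 + 15)))*678 - 1479 = (-7/2 + (3/(-1))²/2 - 45/(2*(-1)))*678 - 1479 = (-7/2 + (3*(-1))²/2 - 45*(-1)/2)*678 - 1479 = (-7/2 + (½)*(-3)² - 15/2*(-3))*678 - 1479 = (-7/2 + (½)*9 + 45/2)*678 - 1479 = (-7/2 + 9/2 + 45/2)*678 - 1479 = (47/2)*678 - 1479 = 15933 - 1479 = 14454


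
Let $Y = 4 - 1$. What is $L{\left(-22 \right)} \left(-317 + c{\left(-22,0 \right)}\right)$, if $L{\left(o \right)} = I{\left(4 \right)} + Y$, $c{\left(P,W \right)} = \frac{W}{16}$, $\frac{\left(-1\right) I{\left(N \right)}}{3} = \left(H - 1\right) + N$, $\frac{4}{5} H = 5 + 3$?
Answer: $11412$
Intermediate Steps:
$H = 10$ ($H = \frac{5 \left(5 + 3\right)}{4} = \frac{5}{4} \cdot 8 = 10$)
$I{\left(N \right)} = -27 - 3 N$ ($I{\left(N \right)} = - 3 \left(\left(10 - 1\right) + N\right) = - 3 \left(9 + N\right) = -27 - 3 N$)
$c{\left(P,W \right)} = \frac{W}{16}$ ($c{\left(P,W \right)} = W \frac{1}{16} = \frac{W}{16}$)
$Y = 3$
$L{\left(o \right)} = -36$ ($L{\left(o \right)} = \left(-27 - 12\right) + 3 = -39 + 3 = -36$)
$L{\left(-22 \right)} \left(-317 + c{\left(-22,0 \right)}\right) = - 36 \left(-317 + \frac{1}{16} \cdot 0\right) = - 36 \left(-317 + 0\right) = \left(-36\right) \left(-317\right) = 11412$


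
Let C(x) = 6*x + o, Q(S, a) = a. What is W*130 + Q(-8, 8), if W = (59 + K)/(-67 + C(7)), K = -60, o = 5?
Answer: 29/2 ≈ 14.500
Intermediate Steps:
C(x) = 5 + 6*x (C(x) = 6*x + 5 = 5 + 6*x)
W = 1/20 (W = (59 - 60)/(-67 + (5 + 6*7)) = -1/(-67 + (5 + 42)) = -1/(-67 + 47) = -1/(-20) = -1*(-1/20) = 1/20 ≈ 0.050000)
W*130 + Q(-8, 8) = (1/20)*130 + 8 = 13/2 + 8 = 29/2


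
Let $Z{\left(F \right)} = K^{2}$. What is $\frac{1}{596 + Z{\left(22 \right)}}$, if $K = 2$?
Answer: $\frac{1}{600} \approx 0.0016667$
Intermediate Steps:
$Z{\left(F \right)} = 4$ ($Z{\left(F \right)} = 2^{2} = 4$)
$\frac{1}{596 + Z{\left(22 \right)}} = \frac{1}{596 + 4} = \frac{1}{600}$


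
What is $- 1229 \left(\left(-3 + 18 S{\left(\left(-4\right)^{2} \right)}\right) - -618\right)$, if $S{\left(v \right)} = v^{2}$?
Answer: $-6419067$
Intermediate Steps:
$- 1229 \left(\left(-3 + 18 S{\left(\left(-4\right)^{2} \right)}\right) - -618\right) = - 1229 \left(\left(-3 + 18 \left(\left(-4\right)^{2}\right)^{2}\right) - -618\right) = - 1229 \left(\left(-3 + 18 \cdot 16^{2}\right) + 618\right) = - 1229 \left(\left(-3 + 18 \cdot 256\right) + 618\right) = - 1229 \left(\left(-3 + 4608\right) + 618\right) = - 1229 \left(4605 + 618\right) = \left(-1229\right) 5223 = -6419067$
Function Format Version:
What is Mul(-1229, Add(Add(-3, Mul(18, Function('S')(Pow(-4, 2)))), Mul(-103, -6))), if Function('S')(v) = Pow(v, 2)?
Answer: -6419067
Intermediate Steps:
Mul(-1229, Add(Add(-3, Mul(18, Function('S')(Pow(-4, 2)))), Mul(-103, -6))) = Mul(-1229, Add(Add(-3, Mul(18, Pow(Pow(-4, 2), 2))), Mul(-103, -6))) = Mul(-1229, Add(Add(-3, Mul(18, Pow(16, 2))), 618)) = Mul(-1229, Add(Add(-3, Mul(18, 256)), 618)) = Mul(-1229, Add(Add(-3, 4608), 618)) = Mul(-1229, Add(4605, 618)) = Mul(-1229, 5223) = -6419067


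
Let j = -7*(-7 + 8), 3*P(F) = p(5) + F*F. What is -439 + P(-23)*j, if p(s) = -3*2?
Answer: -4978/3 ≈ -1659.3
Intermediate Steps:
p(s) = -6
P(F) = -2 + F**2/3 (P(F) = (-6 + F*F)/3 = (-6 + F**2)/3 = -2 + F**2/3)
j = -7 (j = -7*1 = -7)
-439 + P(-23)*j = -439 + (-2 + (1/3)*(-23)**2)*(-7) = -439 + (-2 + (1/3)*529)*(-7) = -439 + (-2 + 529/3)*(-7) = -439 + (523/3)*(-7) = -439 - 3661/3 = -4978/3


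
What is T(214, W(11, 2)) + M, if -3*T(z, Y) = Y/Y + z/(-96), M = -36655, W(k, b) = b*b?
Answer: -5278261/144 ≈ -36655.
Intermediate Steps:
W(k, b) = b²
T(z, Y) = -⅓ + z/288 (T(z, Y) = -(Y/Y + z/(-96))/3 = -(1 + z*(-1/96))/3 = -(1 - z/96)/3 = -⅓ + z/288)
T(214, W(11, 2)) + M = (-⅓ + (1/288)*214) - 36655 = (-⅓ + 107/144) - 36655 = 59/144 - 36655 = -5278261/144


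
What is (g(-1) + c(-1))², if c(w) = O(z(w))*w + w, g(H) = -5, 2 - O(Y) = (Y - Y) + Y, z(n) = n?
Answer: 81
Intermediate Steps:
O(Y) = 2 - Y (O(Y) = 2 - ((Y - Y) + Y) = 2 - (0 + Y) = 2 - Y)
c(w) = w + w*(2 - w) (c(w) = (2 - w)*w + w = w*(2 - w) + w = w + w*(2 - w))
(g(-1) + c(-1))² = (-5 - (3 - 1*(-1)))² = (-5 - (3 + 1))² = (-5 - 1*4)² = (-5 - 4)² = (-9)² = 81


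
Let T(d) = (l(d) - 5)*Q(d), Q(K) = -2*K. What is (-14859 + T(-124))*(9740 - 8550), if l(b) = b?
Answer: -55752690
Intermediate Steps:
T(d) = -2*d*(-5 + d) (T(d) = (d - 5)*(-2*d) = (-5 + d)*(-2*d) = -2*d*(-5 + d))
(-14859 + T(-124))*(9740 - 8550) = (-14859 + 2*(-124)*(5 - 1*(-124)))*(9740 - 8550) = (-14859 + 2*(-124)*(5 + 124))*1190 = (-14859 + 2*(-124)*129)*1190 = (-14859 - 31992)*1190 = -46851*1190 = -55752690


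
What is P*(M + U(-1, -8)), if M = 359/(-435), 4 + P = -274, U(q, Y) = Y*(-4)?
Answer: -3769958/435 ≈ -8666.6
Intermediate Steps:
U(q, Y) = -4*Y
P = -278 (P = -4 - 274 = -278)
M = -359/435 (M = 359*(-1/435) = -359/435 ≈ -0.82529)
P*(M + U(-1, -8)) = -278*(-359/435 - 4*(-8)) = -278*(-359/435 + 32) = -278*13561/435 = -3769958/435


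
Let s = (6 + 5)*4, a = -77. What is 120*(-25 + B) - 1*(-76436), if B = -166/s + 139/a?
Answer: 5603032/77 ≈ 72767.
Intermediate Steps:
s = 44 (s = 11*4 = 44)
B = -859/154 (B = -166/44 + 139/(-77) = -166*1/44 + 139*(-1/77) = -83/22 - 139/77 = -859/154 ≈ -5.5779)
120*(-25 + B) - 1*(-76436) = 120*(-25 - 859/154) - 1*(-76436) = 120*(-4709/154) + 76436 = -282540/77 + 76436 = 5603032/77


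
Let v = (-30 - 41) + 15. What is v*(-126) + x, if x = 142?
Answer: 7198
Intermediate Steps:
v = -56 (v = -71 + 15 = -56)
v*(-126) + x = -56*(-126) + 142 = 7056 + 142 = 7198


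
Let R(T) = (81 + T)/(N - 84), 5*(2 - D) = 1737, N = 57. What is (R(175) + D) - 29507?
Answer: -4031354/135 ≈ -29862.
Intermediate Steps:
D = -1727/5 (D = 2 - 1/5*1737 = 2 - 1737/5 = -1727/5 ≈ -345.40)
R(T) = -3 - T/27 (R(T) = (81 + T)/(57 - 84) = (81 + T)/(-27) = (81 + T)*(-1/27) = -3 - T/27)
(R(175) + D) - 29507 = ((-3 - 1/27*175) - 1727/5) - 29507 = ((-3 - 175/27) - 1727/5) - 29507 = (-256/27 - 1727/5) - 29507 = -47909/135 - 29507 = -4031354/135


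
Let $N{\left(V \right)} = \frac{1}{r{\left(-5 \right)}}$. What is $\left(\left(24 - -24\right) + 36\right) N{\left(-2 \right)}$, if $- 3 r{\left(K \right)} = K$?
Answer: $\frac{252}{5} \approx 50.4$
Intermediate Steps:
$r{\left(K \right)} = - \frac{K}{3}$
$N{\left(V \right)} = \frac{3}{5}$ ($N{\left(V \right)} = \frac{1}{\left(- \frac{1}{3}\right) \left(-5\right)} = \frac{1}{\frac{5}{3}} = \frac{3}{5}$)
$\left(\left(24 - -24\right) + 36\right) N{\left(-2 \right)} = \left(\left(24 - -24\right) + 36\right) \frac{3}{5} = \left(\left(24 + 24\right) + 36\right) \frac{3}{5} = \left(48 + 36\right) \frac{3}{5} = 84 \cdot \frac{3}{5} = \frac{252}{5}$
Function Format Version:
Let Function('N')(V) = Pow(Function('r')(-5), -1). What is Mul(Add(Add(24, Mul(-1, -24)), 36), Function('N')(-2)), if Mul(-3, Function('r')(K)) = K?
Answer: Rational(252, 5) ≈ 50.400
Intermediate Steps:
Function('r')(K) = Mul(Rational(-1, 3), K)
Function('N')(V) = Rational(3, 5) (Function('N')(V) = Pow(Mul(Rational(-1, 3), -5), -1) = Pow(Rational(5, 3), -1) = Rational(3, 5))
Mul(Add(Add(24, Mul(-1, -24)), 36), Function('N')(-2)) = Mul(Add(Add(24, Mul(-1, -24)), 36), Rational(3, 5)) = Mul(Add(Add(24, 24), 36), Rational(3, 5)) = Mul(Add(48, 36), Rational(3, 5)) = Mul(84, Rational(3, 5)) = Rational(252, 5)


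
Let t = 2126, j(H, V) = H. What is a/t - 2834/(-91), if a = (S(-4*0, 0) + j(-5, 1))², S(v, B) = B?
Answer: 463643/14882 ≈ 31.155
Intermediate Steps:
a = 25 (a = (0 - 5)² = (-5)² = 25)
a/t - 2834/(-91) = 25/2126 - 2834/(-91) = 25*(1/2126) - 2834*(-1/91) = 25/2126 + 218/7 = 463643/14882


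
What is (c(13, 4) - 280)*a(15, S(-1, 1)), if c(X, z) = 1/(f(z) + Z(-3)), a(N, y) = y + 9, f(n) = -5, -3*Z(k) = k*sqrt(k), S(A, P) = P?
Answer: -39225/14 - 5*I*sqrt(3)/14 ≈ -2801.8 - 0.61859*I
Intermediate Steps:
Z(k) = -k**(3/2)/3 (Z(k) = -k*sqrt(k)/3 = -k**(3/2)/3)
a(N, y) = 9 + y
c(X, z) = 1/(-5 + I*sqrt(3)) (c(X, z) = 1/(-5 - (-1)*I*sqrt(3)) = 1/(-5 + I*sqrt(3)))
(c(13, 4) - 280)*a(15, S(-1, 1)) = ((-5/28 - I*sqrt(3)/28) - 280)*(9 + 1) = (-7845/28 - I*sqrt(3)/28)*10 = -39225/14 - 5*I*sqrt(3)/14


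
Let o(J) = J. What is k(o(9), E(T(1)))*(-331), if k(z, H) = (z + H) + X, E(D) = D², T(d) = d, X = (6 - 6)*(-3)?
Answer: -3310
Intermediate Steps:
X = 0 (X = 0*(-3) = 0)
k(z, H) = H + z (k(z, H) = (z + H) + 0 = (H + z) + 0 = H + z)
k(o(9), E(T(1)))*(-331) = (1² + 9)*(-331) = (1 + 9)*(-331) = 10*(-331) = -3310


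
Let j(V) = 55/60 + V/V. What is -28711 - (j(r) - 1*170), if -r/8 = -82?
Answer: -342515/12 ≈ -28543.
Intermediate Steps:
r = 656 (r = -8*(-82) = 656)
j(V) = 23/12 (j(V) = 55*(1/60) + 1 = 11/12 + 1 = 23/12)
-28711 - (j(r) - 1*170) = -28711 - (23/12 - 1*170) = -28711 - (23/12 - 170) = -28711 - 1*(-2017/12) = -28711 + 2017/12 = -342515/12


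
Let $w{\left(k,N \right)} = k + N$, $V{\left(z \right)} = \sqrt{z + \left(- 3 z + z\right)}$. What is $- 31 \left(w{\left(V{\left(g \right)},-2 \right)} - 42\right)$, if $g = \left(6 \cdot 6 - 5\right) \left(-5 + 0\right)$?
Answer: $1364 - 31 \sqrt{155} \approx 978.05$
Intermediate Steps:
$g = -155$ ($g = \left(36 - 5\right) \left(-5\right) = 31 \left(-5\right) = -155$)
$V{\left(z \right)} = \sqrt{- z}$ ($V{\left(z \right)} = \sqrt{z - 2 z} = \sqrt{- z}$)
$w{\left(k,N \right)} = N + k$
$- 31 \left(w{\left(V{\left(g \right)},-2 \right)} - 42\right) = - 31 \left(\left(-2 + \sqrt{\left(-1\right) \left(-155\right)}\right) - 42\right) = - 31 \left(\left(-2 + \sqrt{155}\right) - 42\right) = - 31 \left(-44 + \sqrt{155}\right) = 1364 - 31 \sqrt{155}$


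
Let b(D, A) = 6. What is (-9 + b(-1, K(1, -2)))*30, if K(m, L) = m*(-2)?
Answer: -90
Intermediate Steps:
K(m, L) = -2*m
(-9 + b(-1, K(1, -2)))*30 = (-9 + 6)*30 = -3*30 = -90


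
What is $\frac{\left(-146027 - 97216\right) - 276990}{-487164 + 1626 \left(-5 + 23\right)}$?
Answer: $\frac{173411}{152632} \approx 1.1361$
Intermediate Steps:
$\frac{\left(-146027 - 97216\right) - 276990}{-487164 + 1626 \left(-5 + 23\right)} = \frac{\left(-146027 - 97216\right) - 276990}{-487164 + 1626 \cdot 18} = \frac{-243243 - 276990}{-487164 + 29268} = - \frac{520233}{-457896} = \left(-520233\right) \left(- \frac{1}{457896}\right) = \frac{173411}{152632}$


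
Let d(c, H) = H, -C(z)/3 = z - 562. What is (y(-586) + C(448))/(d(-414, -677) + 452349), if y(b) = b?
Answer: -61/112918 ≈ -0.00054021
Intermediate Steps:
C(z) = 1686 - 3*z (C(z) = -3*(z - 562) = -3*(-562 + z) = 1686 - 3*z)
(y(-586) + C(448))/(d(-414, -677) + 452349) = (-586 + (1686 - 3*448))/(-677 + 452349) = (-586 + (1686 - 1344))/451672 = (-586 + 342)*(1/451672) = -244*1/451672 = -61/112918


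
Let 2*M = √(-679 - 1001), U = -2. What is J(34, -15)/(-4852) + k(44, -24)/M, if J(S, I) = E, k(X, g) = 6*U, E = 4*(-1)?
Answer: 1/1213 + 2*I*√105/35 ≈ 0.0008244 + 0.58554*I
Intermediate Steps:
E = -4
k(X, g) = -12 (k(X, g) = 6*(-2) = -12)
M = 2*I*√105 (M = √(-679 - 1001)/2 = √(-1680)/2 = (4*I*√105)/2 = 2*I*√105 ≈ 20.494*I)
J(S, I) = -4
J(34, -15)/(-4852) + k(44, -24)/M = -4/(-4852) - 12*(-I*√105/210) = -4*(-1/4852) - (-2)*I*√105/35 = 1/1213 + 2*I*√105/35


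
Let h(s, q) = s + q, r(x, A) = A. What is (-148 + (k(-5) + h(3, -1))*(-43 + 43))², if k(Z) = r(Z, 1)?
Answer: 21904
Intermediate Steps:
k(Z) = 1
h(s, q) = q + s
(-148 + (k(-5) + h(3, -1))*(-43 + 43))² = (-148 + (1 + (-1 + 3))*(-43 + 43))² = (-148 + (1 + 2)*0)² = (-148 + 3*0)² = (-148 + 0)² = (-148)² = 21904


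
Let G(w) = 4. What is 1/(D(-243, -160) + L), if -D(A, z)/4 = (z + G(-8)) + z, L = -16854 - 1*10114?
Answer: -1/25704 ≈ -3.8904e-5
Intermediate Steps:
L = -26968 (L = -16854 - 10114 = -26968)
D(A, z) = -16 - 8*z (D(A, z) = -4*((z + 4) + z) = -4*((4 + z) + z) = -4*(4 + 2*z) = -16 - 8*z)
1/(D(-243, -160) + L) = 1/((-16 - 8*(-160)) - 26968) = 1/((-16 + 1280) - 26968) = 1/(1264 - 26968) = 1/(-25704) = -1/25704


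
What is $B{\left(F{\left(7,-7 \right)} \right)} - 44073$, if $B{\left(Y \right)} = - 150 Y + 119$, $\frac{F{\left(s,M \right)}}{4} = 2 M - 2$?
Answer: $-34354$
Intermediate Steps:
$F{\left(s,M \right)} = -8 + 8 M$ ($F{\left(s,M \right)} = 4 \left(2 M - 2\right) = 4 \left(-2 + 2 M\right) = -8 + 8 M$)
$B{\left(Y \right)} = 119 - 150 Y$
$B{\left(F{\left(7,-7 \right)} \right)} - 44073 = \left(119 - 150 \left(-8 + 8 \left(-7\right)\right)\right) - 44073 = \left(119 - 150 \left(-8 - 56\right)\right) - 44073 = \left(119 - -9600\right) - 44073 = \left(119 + 9600\right) - 44073 = 9719 - 44073 = -34354$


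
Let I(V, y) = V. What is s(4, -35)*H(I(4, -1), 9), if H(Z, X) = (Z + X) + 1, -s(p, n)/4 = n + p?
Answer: 1736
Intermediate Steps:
s(p, n) = -4*n - 4*p (s(p, n) = -4*(n + p) = -4*n - 4*p)
H(Z, X) = 1 + X + Z (H(Z, X) = (X + Z) + 1 = 1 + X + Z)
s(4, -35)*H(I(4, -1), 9) = (-4*(-35) - 4*4)*(1 + 9 + 4) = (140 - 16)*14 = 124*14 = 1736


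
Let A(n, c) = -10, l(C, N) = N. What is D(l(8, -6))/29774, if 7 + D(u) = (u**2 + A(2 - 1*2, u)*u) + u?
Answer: 83/29774 ≈ 0.0027877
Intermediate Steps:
D(u) = -7 + u**2 - 9*u (D(u) = -7 + ((u**2 - 10*u) + u) = -7 + (u**2 - 9*u) = -7 + u**2 - 9*u)
D(l(8, -6))/29774 = (-7 + (-6)**2 - 9*(-6))/29774 = (-7 + 36 + 54)*(1/29774) = 83*(1/29774) = 83/29774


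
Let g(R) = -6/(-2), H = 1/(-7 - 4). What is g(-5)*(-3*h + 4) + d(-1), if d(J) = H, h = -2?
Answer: 329/11 ≈ 29.909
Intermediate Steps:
H = -1/11 (H = 1/(-11) = -1/11 ≈ -0.090909)
d(J) = -1/11
g(R) = 3 (g(R) = -6*(-½) = 3)
g(-5)*(-3*h + 4) + d(-1) = 3*(-3*(-2) + 4) - 1/11 = 3*(6 + 4) - 1/11 = 3*10 - 1/11 = 30 - 1/11 = 329/11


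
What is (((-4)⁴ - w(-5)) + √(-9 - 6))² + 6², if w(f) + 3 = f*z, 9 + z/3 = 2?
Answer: 23737 + 308*I*√15 ≈ 23737.0 + 1192.9*I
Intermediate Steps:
z = -21 (z = -27 + 3*2 = -27 + 6 = -21)
w(f) = -3 - 21*f (w(f) = -3 + f*(-21) = -3 - 21*f)
(((-4)⁴ - w(-5)) + √(-9 - 6))² + 6² = (((-4)⁴ - (-3 - 21*(-5))) + √(-9 - 6))² + 6² = ((256 - (-3 + 105)) + √(-15))² + 36 = ((256 - 1*102) + I*√15)² + 36 = ((256 - 102) + I*√15)² + 36 = (154 + I*√15)² + 36 = 36 + (154 + I*√15)²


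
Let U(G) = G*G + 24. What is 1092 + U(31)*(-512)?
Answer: -503228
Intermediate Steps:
U(G) = 24 + G² (U(G) = G² + 24 = 24 + G²)
1092 + U(31)*(-512) = 1092 + (24 + 31²)*(-512) = 1092 + (24 + 961)*(-512) = 1092 + 985*(-512) = 1092 - 504320 = -503228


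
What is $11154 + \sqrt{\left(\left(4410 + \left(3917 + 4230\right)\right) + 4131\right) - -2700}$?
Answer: $11154 + 2 \sqrt{4847} \approx 11293.0$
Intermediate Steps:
$11154 + \sqrt{\left(\left(4410 + \left(3917 + 4230\right)\right) + 4131\right) - -2700} = 11154 + \sqrt{\left(\left(4410 + 8147\right) + 4131\right) + 2700} = 11154 + \sqrt{\left(12557 + 4131\right) + 2700} = 11154 + \sqrt{16688 + 2700} = 11154 + \sqrt{19388} = 11154 + 2 \sqrt{4847}$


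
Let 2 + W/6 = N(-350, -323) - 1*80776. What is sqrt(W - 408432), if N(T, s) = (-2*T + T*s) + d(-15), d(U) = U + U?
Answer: 6*I*sqrt(5855) ≈ 459.11*I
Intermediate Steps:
d(U) = 2*U
N(T, s) = -30 - 2*T + T*s (N(T, s) = (-2*T + T*s) + 2*(-15) = (-2*T + T*s) - 30 = -30 - 2*T + T*s)
W = 197652 (W = -12 + 6*((-30 - 2*(-350) - 350*(-323)) - 1*80776) = -12 + 6*((-30 + 700 + 113050) - 80776) = -12 + 6*(113720 - 80776) = -12 + 6*32944 = -12 + 197664 = 197652)
sqrt(W - 408432) = sqrt(197652 - 408432) = sqrt(-210780) = 6*I*sqrt(5855)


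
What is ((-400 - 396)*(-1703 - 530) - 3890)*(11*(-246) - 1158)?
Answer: -6853105392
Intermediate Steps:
((-400 - 396)*(-1703 - 530) - 3890)*(11*(-246) - 1158) = (-796*(-2233) - 3890)*(-2706 - 1158) = (1777468 - 3890)*(-3864) = 1773578*(-3864) = -6853105392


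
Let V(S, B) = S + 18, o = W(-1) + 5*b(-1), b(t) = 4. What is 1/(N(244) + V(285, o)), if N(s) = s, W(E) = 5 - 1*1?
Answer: 1/547 ≈ 0.0018282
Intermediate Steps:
W(E) = 4 (W(E) = 5 - 1 = 4)
o = 24 (o = 4 + 5*4 = 4 + 20 = 24)
V(S, B) = 18 + S
1/(N(244) + V(285, o)) = 1/(244 + (18 + 285)) = 1/(244 + 303) = 1/547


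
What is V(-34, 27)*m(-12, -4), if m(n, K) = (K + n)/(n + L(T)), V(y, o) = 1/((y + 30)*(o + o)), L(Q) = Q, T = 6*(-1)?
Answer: -1/243 ≈ -0.0041152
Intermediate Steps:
T = -6
V(y, o) = 1/(2*o*(30 + y)) (V(y, o) = 1/((30 + y)*(2*o)) = 1/(2*o*(30 + y)))
m(n, K) = (K + n)/(-6 + n) (m(n, K) = (K + n)/(n - 6) = (K + n)/(-6 + n))
V(-34, 27)*m(-12, -4) = ((½)/(27*(30 - 34)))*((-4 - 12)/(-6 - 12)) = ((½)*(1/27)/(-4))*(-16/(-18)) = ((½)*(1/27)*(-¼))*(-1/18*(-16)) = -1/216*8/9 = -1/243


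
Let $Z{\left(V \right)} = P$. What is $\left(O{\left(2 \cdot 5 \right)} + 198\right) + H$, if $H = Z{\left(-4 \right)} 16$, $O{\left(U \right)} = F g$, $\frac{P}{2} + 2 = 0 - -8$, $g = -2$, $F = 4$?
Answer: $382$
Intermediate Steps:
$P = 12$ ($P = -4 + 2 \left(0 - -8\right) = -4 + 2 \left(0 + 8\right) = -4 + 2 \cdot 8 = -4 + 16 = 12$)
$O{\left(U \right)} = -8$ ($O{\left(U \right)} = 4 \left(-2\right) = -8$)
$Z{\left(V \right)} = 12$
$H = 192$ ($H = 12 \cdot 16 = 192$)
$\left(O{\left(2 \cdot 5 \right)} + 198\right) + H = \left(-8 + 198\right) + 192 = 190 + 192 = 382$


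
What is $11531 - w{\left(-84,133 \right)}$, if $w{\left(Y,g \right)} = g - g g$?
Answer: $29087$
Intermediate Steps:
$w{\left(Y,g \right)} = g - g^{2}$
$11531 - w{\left(-84,133 \right)} = 11531 - 133 \left(1 - 133\right) = 11531 - 133 \left(-132\right) = 11531 - -17556 = 11531 + 17556 = 29087$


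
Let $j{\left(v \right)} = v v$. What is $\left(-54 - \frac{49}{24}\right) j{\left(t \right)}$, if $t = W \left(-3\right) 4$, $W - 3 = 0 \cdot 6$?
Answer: $-72630$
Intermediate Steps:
$W = 3$ ($W = 3 + 0 \cdot 6 = 3 + 0 = 3$)
$t = -36$ ($t = 3 \left(-3\right) 4 = \left(-9\right) 4 = -36$)
$j{\left(v \right)} = v^{2}$
$\left(-54 - \frac{49}{24}\right) j{\left(t \right)} = \left(-54 - \frac{49}{24}\right) \left(-36\right)^{2} = \left(-54 - 49 \cdot \frac{1}{24}\right) 1296 = \left(-54 - \frac{49}{24}\right) 1296 = \left(- \frac{1345}{24}\right) 1296 = -72630$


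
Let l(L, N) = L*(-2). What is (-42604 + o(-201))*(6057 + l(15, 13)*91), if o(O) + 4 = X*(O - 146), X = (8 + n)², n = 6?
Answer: -368032740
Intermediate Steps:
l(L, N) = -2*L
X = 196 (X = (8 + 6)² = 14² = 196)
o(O) = -28620 + 196*O (o(O) = -4 + 196*(O - 146) = -4 + 196*(-146 + O) = -4 + (-28616 + 196*O) = -28620 + 196*O)
(-42604 + o(-201))*(6057 + l(15, 13)*91) = (-42604 + (-28620 + 196*(-201)))*(6057 - 2*15*91) = (-42604 + (-28620 - 39396))*(6057 - 30*91) = (-42604 - 68016)*(6057 - 2730) = -110620*3327 = -368032740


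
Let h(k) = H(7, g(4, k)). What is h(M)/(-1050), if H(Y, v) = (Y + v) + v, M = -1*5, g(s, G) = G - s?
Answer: 11/1050 ≈ 0.010476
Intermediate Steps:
M = -5
H(Y, v) = Y + 2*v
h(k) = -1 + 2*k (h(k) = 7 + 2*(k - 1*4) = 7 + 2*(k - 4) = 7 + 2*(-4 + k) = 7 + (-8 + 2*k) = -1 + 2*k)
h(M)/(-1050) = (-1 + 2*(-5))/(-1050) = (-1 - 10)*(-1/1050) = -11*(-1/1050) = 11/1050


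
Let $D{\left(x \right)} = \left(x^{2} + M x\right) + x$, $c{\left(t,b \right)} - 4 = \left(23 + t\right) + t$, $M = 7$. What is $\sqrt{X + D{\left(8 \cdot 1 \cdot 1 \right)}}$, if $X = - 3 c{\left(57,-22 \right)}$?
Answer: $i \sqrt{295} \approx 17.176 i$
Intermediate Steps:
$c{\left(t,b \right)} = 27 + 2 t$ ($c{\left(t,b \right)} = 4 + \left(\left(23 + t\right) + t\right) = 4 + \left(23 + 2 t\right) = 27 + 2 t$)
$X = -423$ ($X = - 3 \left(27 + 2 \cdot 57\right) = - 3 \left(27 + 114\right) = \left(-3\right) 141 = -423$)
$D{\left(x \right)} = x^{2} + 8 x$ ($D{\left(x \right)} = \left(x^{2} + 7 x\right) + x = x^{2} + 8 x$)
$\sqrt{X + D{\left(8 \cdot 1 \cdot 1 \right)}} = \sqrt{-423 + 8 \cdot 1 \cdot 1 \left(8 + 8 \cdot 1 \cdot 1\right)} = \sqrt{-423 + 8 \cdot 1 \left(8 + 8 \cdot 1\right)} = \sqrt{-423 + 8 \left(8 + 8\right)} = \sqrt{-423 + 8 \cdot 16} = \sqrt{-423 + 128} = \sqrt{-295} = i \sqrt{295}$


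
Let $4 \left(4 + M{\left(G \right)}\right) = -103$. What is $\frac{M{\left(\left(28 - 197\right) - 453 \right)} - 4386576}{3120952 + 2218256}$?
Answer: $- \frac{17546423}{21356832} \approx -0.82158$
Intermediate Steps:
$M{\left(G \right)} = - \frac{119}{4}$ ($M{\left(G \right)} = -4 + \frac{1}{4} \left(-103\right) = -4 - \frac{103}{4} = - \frac{119}{4}$)
$\frac{M{\left(\left(28 - 197\right) - 453 \right)} - 4386576}{3120952 + 2218256} = \frac{- \frac{119}{4} - 4386576}{3120952 + 2218256} = - \frac{17546423}{4 \cdot 5339208} = \left(- \frac{17546423}{4}\right) \frac{1}{5339208} = - \frac{17546423}{21356832}$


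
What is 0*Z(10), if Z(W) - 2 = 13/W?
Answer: 0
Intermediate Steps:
Z(W) = 2 + 13/W
0*Z(10) = 0*(2 + 13/10) = 0*(33/10) = 0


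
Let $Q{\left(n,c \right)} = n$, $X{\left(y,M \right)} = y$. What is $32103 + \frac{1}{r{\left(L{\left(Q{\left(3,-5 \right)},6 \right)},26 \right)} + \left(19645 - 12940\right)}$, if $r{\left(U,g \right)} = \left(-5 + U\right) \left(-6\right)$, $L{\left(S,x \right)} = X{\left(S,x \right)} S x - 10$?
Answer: $\frac{207738514}{6471} \approx 32103.0$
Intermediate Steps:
$L{\left(S,x \right)} = -10 + x S^{2}$ ($L{\left(S,x \right)} = S S x - 10 = S^{2} x - 10 = x S^{2} - 10 = -10 + x S^{2}$)
$r{\left(U,g \right)} = 30 - 6 U$
$32103 + \frac{1}{r{\left(L{\left(Q{\left(3,-5 \right)},6 \right)},26 \right)} + \left(19645 - 12940\right)} = 32103 + \frac{1}{\left(30 - 6 \left(-10 + 6 \cdot 3^{2}\right)\right) + \left(19645 - 12940\right)} = 32103 + \frac{1}{\left(30 - 6 \left(-10 + 6 \cdot 9\right)\right) + \left(19645 - 12940\right)} = 32103 + \frac{1}{\left(30 - 6 \left(-10 + 54\right)\right) + 6705} = 32103 + \frac{1}{\left(30 - 264\right) + 6705} = 32103 + \frac{1}{-234 + 6705} = 32103 + \frac{1}{6471} = \frac{207738514}{6471}$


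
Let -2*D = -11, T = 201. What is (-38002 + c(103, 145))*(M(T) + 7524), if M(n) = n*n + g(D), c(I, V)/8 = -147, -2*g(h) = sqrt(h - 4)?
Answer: -1877605650 + 19589*sqrt(6)/2 ≈ -1.8776e+9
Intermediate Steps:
D = 11/2 (D = -1/2*(-11) = 11/2 ≈ 5.5000)
g(h) = -sqrt(-4 + h)/2 (g(h) = -sqrt(h - 4)/2 = -sqrt(-4 + h)/2)
c(I, V) = -1176 (c(I, V) = 8*(-147) = -1176)
M(n) = n**2 - sqrt(6)/4 (M(n) = n*n - sqrt(-4 + 11/2)/2 = n**2 - sqrt(6)/4)
(-38002 + c(103, 145))*(M(T) + 7524) = (-38002 - 1176)*((201**2 - sqrt(6)/4) + 7524) = -39178*((40401 - sqrt(6)/4) + 7524) = -39178*(47925 - sqrt(6)/4) = -1877605650 + 19589*sqrt(6)/2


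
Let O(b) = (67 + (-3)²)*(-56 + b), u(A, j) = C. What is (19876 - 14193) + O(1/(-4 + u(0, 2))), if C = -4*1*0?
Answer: 1408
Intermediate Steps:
C = 0 (C = -4*0 = 0)
u(A, j) = 0
O(b) = -4256 + 76*b (O(b) = (67 + 9)*(-56 + b) = 76*(-56 + b) = -4256 + 76*b)
(19876 - 14193) + O(1/(-4 + u(0, 2))) = (19876 - 14193) + (-4256 + 76/(-4 + 0)) = 5683 + (-4256 + 76/(-4)) = 5683 + (-4256 + 76*(-¼)) = 5683 + (-4256 - 19) = 5683 - 4275 = 1408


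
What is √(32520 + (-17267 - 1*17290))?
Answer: I*√2037 ≈ 45.133*I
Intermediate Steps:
√(32520 + (-17267 - 1*17290)) = √(32520 + (-17267 - 17290)) = √(32520 - 34557) = √(-2037) = I*√2037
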